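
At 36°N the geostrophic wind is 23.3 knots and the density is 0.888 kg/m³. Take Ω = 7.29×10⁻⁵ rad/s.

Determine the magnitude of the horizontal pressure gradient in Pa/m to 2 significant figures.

9.1×10⁻⁴ Pa/m

Coriolis parameter at 36°N:
f = 2Ω sin φ = 2 × 7.29×10⁻⁵ × sin 36° = 8.57×10⁻⁵ s⁻¹
Wind speed in SI: 23.3 knots = 12.0 m/s
Geostrophic balance rearranged: |∂P/∂n| = f ρ V_g
|∂P/∂n| = 8.57×10⁻⁵ × 0.888 × 12.0 = 9.12×10⁻⁴ Pa/m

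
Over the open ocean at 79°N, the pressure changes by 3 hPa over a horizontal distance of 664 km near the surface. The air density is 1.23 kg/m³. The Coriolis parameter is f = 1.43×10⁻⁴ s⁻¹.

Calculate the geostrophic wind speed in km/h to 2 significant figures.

9.2 km/h

Pressure gradient: |∂P/∂n| = 300 Pa / 664000 m = 4.52×10⁻⁴ Pa/m
Geostrophic balance (pressure-gradient force = Coriolis force):
V_g = (1/(fρ)) |∂P/∂n| = 4.52×10⁻⁴ / (1.43×10⁻⁴ × 1.23) = 2.57 m/s
Converting: 2.57 m/s × 3.6 = 9.2 km/h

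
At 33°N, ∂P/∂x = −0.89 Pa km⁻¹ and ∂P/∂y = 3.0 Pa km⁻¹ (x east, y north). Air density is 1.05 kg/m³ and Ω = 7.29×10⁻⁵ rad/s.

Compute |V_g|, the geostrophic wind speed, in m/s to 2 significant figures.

38 m/s

Coriolis parameter at 33°N:
f = 2Ω sin φ = 2 × 7.29×10⁻⁵ × sin 33° = 7.94×10⁻⁵ s⁻¹
Component geostrophic relations (x east, y north):
u_g = −(1/(fρ)) ∂P/∂y,  v_g = (1/(fρ)) ∂P/∂x
u_g = −(3.0×10⁻³)/(7.94×10⁻⁵ × 1.05) = −36.0 m/s;  v_g = (−0.89×10⁻³)/(7.94×10⁻⁵ × 1.05) = −10.7 m/s
|V_g| = √(u_g² + v_g²) = 37.5 m/s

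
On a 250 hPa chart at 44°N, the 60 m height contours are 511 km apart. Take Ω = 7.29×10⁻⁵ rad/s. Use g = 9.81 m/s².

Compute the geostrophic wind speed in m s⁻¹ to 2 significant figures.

11 m s⁻¹

Coriolis parameter at 44°N:
f = 2Ω sin φ = 2 × 7.29×10⁻⁵ × sin 44° = 1.01×10⁻⁴ s⁻¹
Height gradient: |∂Z/∂n| = 60 m / 511000 m = 1.17×10⁻⁴
On a pressure surface, geostrophic balance gives V_g = (g/f)|∂Z/∂n|:
V_g = 9.81 × 1.17×10⁻⁴ / 1.01×10⁻⁴ = 11.4 m/s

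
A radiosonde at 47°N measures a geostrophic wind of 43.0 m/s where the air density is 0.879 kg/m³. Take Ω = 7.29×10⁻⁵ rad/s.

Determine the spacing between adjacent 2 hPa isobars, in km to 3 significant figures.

49.6 km

Coriolis parameter at 47°N:
f = 2Ω sin φ = 2 × 7.29×10⁻⁵ × sin 47° = 1.07×10⁻⁴ s⁻¹
Geostrophic balance rearranged: |∂P/∂n| = f ρ V_g
|∂P/∂n| = 1.07×10⁻⁴ × 0.879 × 43.0 = 4.03×10⁻³ Pa/m
Isobar spacing: Δn = ΔP/|∂P/∂n| = 200 Pa / 4.03×10⁻³ Pa/m = 49624 m ≈ 49.6 km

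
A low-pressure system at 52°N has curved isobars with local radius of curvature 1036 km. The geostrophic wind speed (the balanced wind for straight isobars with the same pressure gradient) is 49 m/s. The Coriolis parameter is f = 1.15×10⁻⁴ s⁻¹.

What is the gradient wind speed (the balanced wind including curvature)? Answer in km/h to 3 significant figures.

134 km/h

Around a low, centrifugal force acts outward with Coriolis, so pressure-gradient force balances both:
(1/ρ)|∂P/∂n| = fV + V²/R  →  V² + fR·V − fR·V_g = 0
With fR = 1.15×10⁻⁴ × 1036×10³ m = 119 m/s:
V = [−fR + √((fR)² + 4 fR V_g)]/2 = [−119 + √(119² + 4×119×49)]/2 = 37.3 m/s
Subgeostrophic (V < V_g = 49 m/s), as expected around a low.
Converting: 37.3 m/s × 3.6 = 134 km/h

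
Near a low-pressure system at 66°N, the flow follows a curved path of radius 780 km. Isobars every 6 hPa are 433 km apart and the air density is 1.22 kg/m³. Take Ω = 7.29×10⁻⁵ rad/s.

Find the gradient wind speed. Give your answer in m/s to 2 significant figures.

7.9 m/s

Coriolis parameter at 66°N:
f = 2Ω sin φ = 2 × 7.29×10⁻⁵ × sin 66° = 1.33×10⁻⁴ s⁻¹
Pressure gradient: |∂P/∂n| = 600 Pa / 433000 m = 1.39×10⁻³ Pa/m
Geostrophic speed: V_g = |∂P/∂n|/(fρ) = 1.39×10⁻³/(1.33×10⁻⁴ × 1.22) = 8.53 m/s
Around a low, centrifugal force acts outward with Coriolis, so pressure-gradient force balances both:
(1/ρ)|∂P/∂n| = fV + V²/R  →  V² + fR·V − fR·V_g = 0
With fR = 1.33×10⁻⁴ × 780×10³ m = 104 m/s:
V = [−fR + √((fR)² + 4 fR V_g)]/2 = [−104 + √(104² + 4×104×8.53)]/2 = 7.92 m/s
Subgeostrophic (V < V_g = 8.53 m/s), as expected around a low.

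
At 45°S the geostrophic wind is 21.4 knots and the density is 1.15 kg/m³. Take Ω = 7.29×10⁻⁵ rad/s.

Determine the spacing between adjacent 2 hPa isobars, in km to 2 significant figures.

Coriolis parameter at 45°S:
f = 2Ω sin φ = 2 × 7.29×10⁻⁵ × sin 45° = 1.03×10⁻⁴ s⁻¹
Wind speed in SI: 21.4 knots = 11.0 m/s
Geostrophic balance rearranged: |∂P/∂n| = f ρ V_g
|∂P/∂n| = 1.03×10⁻⁴ × 1.15 × 11.0 = 1.31×10⁻³ Pa/m
Isobar spacing: Δn = ΔP/|∂P/∂n| = 200 Pa / 1.31×10⁻³ Pa/m = 153228 m ≈ 150 km

150 km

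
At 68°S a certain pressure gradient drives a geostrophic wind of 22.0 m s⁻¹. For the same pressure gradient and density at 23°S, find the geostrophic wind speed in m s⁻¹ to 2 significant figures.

With the same pressure gradient and density, V_g ∝ 1/f ∝ 1/sin φ.
V₂ = V₁ · sin φ₁ / sin φ₂ = 22.0 × sin 68° / sin 23°
V₂ = 22.0 × 0.9272/0.3907 = 52 m s⁻¹

52 m s⁻¹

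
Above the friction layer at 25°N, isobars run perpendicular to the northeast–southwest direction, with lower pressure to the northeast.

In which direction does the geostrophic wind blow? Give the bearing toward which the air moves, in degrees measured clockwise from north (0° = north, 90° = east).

The pressure-gradient force points toward the northeast (bearing 045°).
Geostrophic balance: in the Northern Hemisphere the Coriolis force deflects motion to the right, so the geostrophic wind blows 90° to the right of the pressure-gradient force (low pressure on the left).
Rotating 045° by 90° clockwise gives 135° — the wind blows toward the southeast.

135°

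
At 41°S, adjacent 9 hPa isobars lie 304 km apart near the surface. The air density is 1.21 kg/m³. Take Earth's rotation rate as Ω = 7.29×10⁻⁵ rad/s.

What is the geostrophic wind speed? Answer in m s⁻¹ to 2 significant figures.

Coriolis parameter at 41°S:
f = 2Ω sin φ = 2 × 7.29×10⁻⁵ × sin 41° = 9.57×10⁻⁵ s⁻¹
Pressure gradient: |∂P/∂n| = 900 Pa / 304000 m = 2.96×10⁻³ Pa/m
Geostrophic balance (pressure-gradient force = Coriolis force):
V_g = (1/(fρ)) |∂P/∂n| = 2.96×10⁻³ / (9.57×10⁻⁵ × 1.21) = 25.6 m/s

26 m s⁻¹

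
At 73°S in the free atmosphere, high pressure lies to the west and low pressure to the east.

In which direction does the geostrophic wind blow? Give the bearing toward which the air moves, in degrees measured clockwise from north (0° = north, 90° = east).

The pressure-gradient force points toward the east (bearing 090°).
Geostrophic balance: in the Southern Hemisphere the Coriolis force deflects motion to the left, so the geostrophic wind blows 90° to the left of the pressure-gradient force (low pressure on the right).
Rotating 090° by 90° counterclockwise gives 000° — the wind blows toward the north.

000°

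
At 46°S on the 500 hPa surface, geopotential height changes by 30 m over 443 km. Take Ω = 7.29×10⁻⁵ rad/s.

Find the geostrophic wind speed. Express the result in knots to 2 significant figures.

12 knots

Coriolis parameter at 46°S:
f = 2Ω sin φ = 2 × 7.29×10⁻⁵ × sin 46° = 1.05×10⁻⁴ s⁻¹
Height gradient: |∂Z/∂n| = 30 m / 443000 m = 6.77×10⁻⁵
On a pressure surface, geostrophic balance gives V_g = (g/f)|∂Z/∂n|:
V_g = 9.81 × 6.77×10⁻⁵ / 1.05×10⁻⁴ = 6.33 m/s
Converting: 6.33 m/s × 1.944 = 12 knots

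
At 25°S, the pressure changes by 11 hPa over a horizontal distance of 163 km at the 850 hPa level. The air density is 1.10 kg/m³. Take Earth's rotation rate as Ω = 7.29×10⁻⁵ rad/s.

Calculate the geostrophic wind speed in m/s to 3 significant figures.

Coriolis parameter at 25°S:
f = 2Ω sin φ = 2 × 7.29×10⁻⁵ × sin 25° = 6.16×10⁻⁵ s⁻¹
Pressure gradient: |∂P/∂n| = 1100 Pa / 163000 m = 6.75×10⁻³ Pa/m
Geostrophic balance (pressure-gradient force = Coriolis force):
V_g = (1/(fρ)) |∂P/∂n| = 6.75×10⁻³ / (6.16×10⁻⁵ × 1.10) = 99.6 m/s

99.6 m/s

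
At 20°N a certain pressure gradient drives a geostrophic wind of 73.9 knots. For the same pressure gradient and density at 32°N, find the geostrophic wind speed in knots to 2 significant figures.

With the same pressure gradient and density, V_g ∝ 1/f ∝ 1/sin φ.
V₂ = V₁ · sin φ₁ / sin φ₂ = 73.9 × sin 20° / sin 32°
V₂ = 73.9 × 0.3420/0.5299 = 48 knots

48 knots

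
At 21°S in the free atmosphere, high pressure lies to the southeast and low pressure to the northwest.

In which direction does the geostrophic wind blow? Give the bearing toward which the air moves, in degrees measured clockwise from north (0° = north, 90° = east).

225°

The pressure-gradient force points toward the northwest (bearing 315°).
Geostrophic balance: in the Southern Hemisphere the Coriolis force deflects motion to the left, so the geostrophic wind blows 90° to the left of the pressure-gradient force (low pressure on the right).
Rotating 315° by 90° counterclockwise gives 225° — the wind blows toward the southwest.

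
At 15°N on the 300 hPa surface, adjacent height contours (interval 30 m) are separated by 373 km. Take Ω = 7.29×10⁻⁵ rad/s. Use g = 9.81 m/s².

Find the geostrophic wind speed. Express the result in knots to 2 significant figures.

Coriolis parameter at 15°N:
f = 2Ω sin φ = 2 × 7.29×10⁻⁵ × sin 15° = 3.77×10⁻⁵ s⁻¹
Height gradient: |∂Z/∂n| = 30 m / 373000 m = 8.04×10⁻⁵
On a pressure surface, geostrophic balance gives V_g = (g/f)|∂Z/∂n|:
V_g = 9.81 × 8.04×10⁻⁵ / 3.77×10⁻⁵ = 20.9 m/s
Converting: 20.9 m/s × 1.944 = 41 knots

41 knots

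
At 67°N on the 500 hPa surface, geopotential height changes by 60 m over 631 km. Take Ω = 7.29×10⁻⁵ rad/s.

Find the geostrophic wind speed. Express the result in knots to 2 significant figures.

14 knots

Coriolis parameter at 67°N:
f = 2Ω sin φ = 2 × 7.29×10⁻⁵ × sin 67° = 1.34×10⁻⁴ s⁻¹
Height gradient: |∂Z/∂n| = 60 m / 631000 m = 9.51×10⁻⁵
On a pressure surface, geostrophic balance gives V_g = (g/f)|∂Z/∂n|:
V_g = 9.81 × 9.51×10⁻⁵ / 1.34×10⁻⁴ = 6.95 m/s
Converting: 6.95 m/s × 1.944 = 14 knots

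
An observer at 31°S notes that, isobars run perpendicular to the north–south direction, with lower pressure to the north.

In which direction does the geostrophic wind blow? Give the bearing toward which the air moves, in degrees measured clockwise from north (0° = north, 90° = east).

270°

The pressure-gradient force points toward the north (bearing 000°).
Geostrophic balance: in the Southern Hemisphere the Coriolis force deflects motion to the left, so the geostrophic wind blows 90° to the left of the pressure-gradient force (low pressure on the right).
Rotating 000° by 90° counterclockwise gives 270° — the wind blows toward the west.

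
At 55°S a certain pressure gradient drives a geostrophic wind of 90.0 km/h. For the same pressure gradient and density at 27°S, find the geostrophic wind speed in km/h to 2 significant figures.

160 km/h

With the same pressure gradient and density, V_g ∝ 1/f ∝ 1/sin φ.
V₂ = V₁ · sin φ₁ / sin φ₂ = 90.0 × sin 55° / sin 27°
V₂ = 90.0 × 0.8192/0.4540 = 160 km/h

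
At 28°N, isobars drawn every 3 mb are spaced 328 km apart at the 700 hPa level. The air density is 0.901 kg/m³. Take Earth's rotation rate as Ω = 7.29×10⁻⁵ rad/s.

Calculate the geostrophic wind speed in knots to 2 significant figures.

29 knots

Coriolis parameter at 28°N:
f = 2Ω sin φ = 2 × 7.29×10⁻⁵ × sin 28° = 6.84×10⁻⁵ s⁻¹
Pressure gradient: |∂P/∂n| = 300 Pa / 328000 m = 9.15×10⁻⁴ Pa/m
Geostrophic balance (pressure-gradient force = Coriolis force):
V_g = (1/(fρ)) |∂P/∂n| = 9.15×10⁻⁴ / (6.84×10⁻⁵ × 0.901) = 14.8 m/s
Converting: 14.8 m/s × 1.944 = 29 knots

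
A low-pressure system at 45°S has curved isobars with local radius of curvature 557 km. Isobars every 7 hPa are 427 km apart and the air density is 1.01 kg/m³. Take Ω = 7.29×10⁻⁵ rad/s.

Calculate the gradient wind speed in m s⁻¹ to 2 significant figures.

Coriolis parameter at 45°S:
f = 2Ω sin φ = 2 × 7.29×10⁻⁵ × sin 45° = 1.03×10⁻⁴ s⁻¹
Pressure gradient: |∂P/∂n| = 700 Pa / 427000 m = 1.64×10⁻³ Pa/m
Geostrophic speed: V_g = |∂P/∂n|/(fρ) = 1.64×10⁻³/(1.03×10⁻⁴ × 1.01) = 15.7 m/s
Around a low, centrifugal force acts outward with Coriolis, so pressure-gradient force balances both:
(1/ρ)|∂P/∂n| = fV + V²/R  →  V² + fR·V − fR·V_g = 0
With fR = 1.03×10⁻⁴ × 557×10³ m = 57.4 m/s:
V = [−fR + √((fR)² + 4 fR V_g)]/2 = [−57.4 + √(57.4² + 4×57.4×15.7)]/2 = 12.9 m/s
Subgeostrophic (V < V_g = 15.7 m/s), as expected around a low.

13 m s⁻¹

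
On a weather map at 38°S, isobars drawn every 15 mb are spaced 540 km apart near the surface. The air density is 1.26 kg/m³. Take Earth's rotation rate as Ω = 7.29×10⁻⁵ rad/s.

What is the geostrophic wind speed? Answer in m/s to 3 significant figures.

24.6 m/s

Coriolis parameter at 38°S:
f = 2Ω sin φ = 2 × 7.29×10⁻⁵ × sin 38° = 8.98×10⁻⁵ s⁻¹
Pressure gradient: |∂P/∂n| = 1500 Pa / 540000 m = 2.78×10⁻³ Pa/m
Geostrophic balance (pressure-gradient force = Coriolis force):
V_g = (1/(fρ)) |∂P/∂n| = 2.78×10⁻³ / (8.98×10⁻⁵ × 1.26) = 24.6 m/s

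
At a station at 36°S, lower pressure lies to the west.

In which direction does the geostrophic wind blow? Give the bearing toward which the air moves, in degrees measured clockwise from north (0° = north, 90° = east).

The pressure-gradient force points toward the west (bearing 270°).
Geostrophic balance: in the Southern Hemisphere the Coriolis force deflects motion to the left, so the geostrophic wind blows 90° to the left of the pressure-gradient force (low pressure on the right).
Rotating 270° by 90° counterclockwise gives 180° — the wind blows toward the south.

180°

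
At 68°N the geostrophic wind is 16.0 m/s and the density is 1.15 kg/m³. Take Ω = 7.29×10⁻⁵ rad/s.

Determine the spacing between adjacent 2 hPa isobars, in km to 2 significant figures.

Coriolis parameter at 68°N:
f = 2Ω sin φ = 2 × 7.29×10⁻⁵ × sin 68° = 1.35×10⁻⁴ s⁻¹
Geostrophic balance rearranged: |∂P/∂n| = f ρ V_g
|∂P/∂n| = 1.35×10⁻⁴ × 1.15 × 16.0 = 2.49×10⁻³ Pa/m
Isobar spacing: Δn = ΔP/|∂P/∂n| = 200 Pa / 2.49×10⁻³ Pa/m = 80406 m ≈ 80 km

80 km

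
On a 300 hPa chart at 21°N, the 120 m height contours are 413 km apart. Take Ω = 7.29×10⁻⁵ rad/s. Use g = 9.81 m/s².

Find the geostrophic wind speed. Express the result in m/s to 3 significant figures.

Coriolis parameter at 21°N:
f = 2Ω sin φ = 2 × 7.29×10⁻⁵ × sin 21° = 5.23×10⁻⁵ s⁻¹
Height gradient: |∂Z/∂n| = 120 m / 413000 m = 2.91×10⁻⁴
On a pressure surface, geostrophic balance gives V_g = (g/f)|∂Z/∂n|:
V_g = 9.81 × 2.91×10⁻⁴ / 5.23×10⁻⁵ = 54.6 m/s

54.6 m/s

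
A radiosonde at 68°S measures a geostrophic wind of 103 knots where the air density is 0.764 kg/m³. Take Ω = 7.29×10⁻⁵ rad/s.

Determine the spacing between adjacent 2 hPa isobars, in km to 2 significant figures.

37 km

Coriolis parameter at 68°S:
f = 2Ω sin φ = 2 × 7.29×10⁻⁵ × sin 68° = 1.35×10⁻⁴ s⁻¹
Wind speed in SI: 103 knots = 53.0 m/s
Geostrophic balance rearranged: |∂P/∂n| = f ρ V_g
|∂P/∂n| = 1.35×10⁻⁴ × 0.764 × 53.0 = 5.47×10⁻³ Pa/m
Isobar spacing: Δn = ΔP/|∂P/∂n| = 200 Pa / 5.47×10⁻³ Pa/m = 36546 m ≈ 37 km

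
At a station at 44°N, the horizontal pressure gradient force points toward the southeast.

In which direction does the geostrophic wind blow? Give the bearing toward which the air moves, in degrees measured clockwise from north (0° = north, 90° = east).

225°

The pressure-gradient force points toward the southeast (bearing 135°).
Geostrophic balance: in the Northern Hemisphere the Coriolis force deflects motion to the right, so the geostrophic wind blows 90° to the right of the pressure-gradient force (low pressure on the left).
Rotating 135° by 90° clockwise gives 225° — the wind blows toward the southwest.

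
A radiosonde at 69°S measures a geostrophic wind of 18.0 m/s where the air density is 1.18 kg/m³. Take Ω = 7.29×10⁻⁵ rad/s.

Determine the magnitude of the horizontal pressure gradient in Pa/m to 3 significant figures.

2.89×10⁻³ Pa/m

Coriolis parameter at 69°S:
f = 2Ω sin φ = 2 × 7.29×10⁻⁵ × sin 69° = 1.36×10⁻⁴ s⁻¹
Geostrophic balance rearranged: |∂P/∂n| = f ρ V_g
|∂P/∂n| = 1.36×10⁻⁴ × 1.18 × 18.0 = 2.89×10⁻³ Pa/m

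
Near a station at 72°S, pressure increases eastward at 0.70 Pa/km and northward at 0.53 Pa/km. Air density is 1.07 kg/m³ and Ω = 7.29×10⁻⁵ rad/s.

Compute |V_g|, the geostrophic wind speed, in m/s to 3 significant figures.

Coriolis parameter at 72°S:
f = 2Ω sin φ = 2 × 7.29×10⁻⁵ × sin 72° = 1.39×10⁻⁴ s⁻¹
In the Southern Hemisphere f is negative: f = −1.39×10⁻⁴ s⁻¹.
Component geostrophic relations (x east, y north):
u_g = −(1/(fρ)) ∂P/∂y,  v_g = (1/(fρ)) ∂P/∂x
u_g = −(0.53×10⁻³)/(−1.39×10⁻⁴ × 1.07) = 3.57 m/s;  v_g = (0.70×10⁻³)/(−1.39×10⁻⁴ × 1.07) = −4.72 m/s
|V_g| = √(u_g² + v_g²) = 5.92 m/s

5.92 m/s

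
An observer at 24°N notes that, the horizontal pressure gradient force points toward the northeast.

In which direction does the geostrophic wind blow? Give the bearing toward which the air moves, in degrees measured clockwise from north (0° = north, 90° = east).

135°

The pressure-gradient force points toward the northeast (bearing 045°).
Geostrophic balance: in the Northern Hemisphere the Coriolis force deflects motion to the right, so the geostrophic wind blows 90° to the right of the pressure-gradient force (low pressure on the left).
Rotating 045° by 90° clockwise gives 135° — the wind blows toward the southeast.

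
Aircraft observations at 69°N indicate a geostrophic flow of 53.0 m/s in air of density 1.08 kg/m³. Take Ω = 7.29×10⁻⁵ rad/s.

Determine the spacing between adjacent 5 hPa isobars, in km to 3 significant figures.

64.2 km

Coriolis parameter at 69°N:
f = 2Ω sin φ = 2 × 7.29×10⁻⁵ × sin 69° = 1.36×10⁻⁴ s⁻¹
Geostrophic balance rearranged: |∂P/∂n| = f ρ V_g
|∂P/∂n| = 1.36×10⁻⁴ × 1.08 × 53.0 = 7.79×10⁻³ Pa/m
Isobar spacing: Δn = ΔP/|∂P/∂n| = 500 Pa / 7.79×10⁻³ Pa/m = 64174 m ≈ 64.2 km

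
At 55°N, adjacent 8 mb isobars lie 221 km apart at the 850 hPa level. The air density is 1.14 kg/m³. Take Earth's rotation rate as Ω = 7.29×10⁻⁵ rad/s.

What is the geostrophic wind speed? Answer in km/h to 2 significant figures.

96 km/h

Coriolis parameter at 55°N:
f = 2Ω sin φ = 2 × 7.29×10⁻⁵ × sin 55° = 1.19×10⁻⁴ s⁻¹
Pressure gradient: |∂P/∂n| = 800 Pa / 221000 m = 3.62×10⁻³ Pa/m
Geostrophic balance (pressure-gradient force = Coriolis force):
V_g = (1/(fρ)) |∂P/∂n| = 3.62×10⁻³ / (1.19×10⁻⁴ × 1.14) = 26.6 m/s
Converting: 26.6 m/s × 3.6 = 96 km/h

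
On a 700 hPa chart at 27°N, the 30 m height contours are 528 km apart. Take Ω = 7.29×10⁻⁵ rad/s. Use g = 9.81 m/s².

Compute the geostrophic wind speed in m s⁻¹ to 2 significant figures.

8.4 m s⁻¹

Coriolis parameter at 27°N:
f = 2Ω sin φ = 2 × 7.29×10⁻⁵ × sin 27° = 6.62×10⁻⁵ s⁻¹
Height gradient: |∂Z/∂n| = 30 m / 528000 m = 5.68×10⁻⁵
On a pressure surface, geostrophic balance gives V_g = (g/f)|∂Z/∂n|:
V_g = 9.81 × 5.68×10⁻⁵ / 6.62×10⁻⁵ = 8.42 m/s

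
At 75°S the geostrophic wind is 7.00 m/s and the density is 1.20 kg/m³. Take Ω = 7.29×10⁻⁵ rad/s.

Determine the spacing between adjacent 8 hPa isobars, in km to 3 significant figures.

676 km

Coriolis parameter at 75°S:
f = 2Ω sin φ = 2 × 7.29×10⁻⁵ × sin 75° = 1.41×10⁻⁴ s⁻¹
Geostrophic balance rearranged: |∂P/∂n| = f ρ V_g
|∂P/∂n| = 1.41×10⁻⁴ × 1.20 × 7.00 = 1.18×10⁻³ Pa/m
Isobar spacing: Δn = ΔP/|∂P/∂n| = 800 Pa / 1.18×10⁻³ Pa/m = 676253 m ≈ 676 km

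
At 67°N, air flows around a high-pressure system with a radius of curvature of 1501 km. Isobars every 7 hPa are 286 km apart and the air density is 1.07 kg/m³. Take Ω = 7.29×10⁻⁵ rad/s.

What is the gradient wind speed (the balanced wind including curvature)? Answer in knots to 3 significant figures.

Coriolis parameter at 67°N:
f = 2Ω sin φ = 2 × 7.29×10⁻⁵ × sin 67° = 1.34×10⁻⁴ s⁻¹
Pressure gradient: |∂P/∂n| = 700 Pa / 286000 m = 2.45×10⁻³ Pa/m
Geostrophic speed: V_g = |∂P/∂n|/(fρ) = 2.45×10⁻³/(1.34×10⁻⁴ × 1.07) = 17.0 m/s
Around a high, pressure-gradient force acts outward with centrifugal, so Coriolis balances both:
fV = (1/ρ)|∂P/∂n| + V²/R  →  V² − fR·V + fR·V_g = 0
With fR = 1.34×10⁻⁴ × 1501×10³ m = 201 m/s:
V = [fR − √((fR)² − 4 fR V_g)]/2 = [201 − √(201² − 4×201×17)]/2 = 18.8 m/s
Supergeostrophic (V > V_g = 17 m/s), as expected around a high.
Converting: 18.8 m/s × 1.944 = 36.5 knots

36.5 knots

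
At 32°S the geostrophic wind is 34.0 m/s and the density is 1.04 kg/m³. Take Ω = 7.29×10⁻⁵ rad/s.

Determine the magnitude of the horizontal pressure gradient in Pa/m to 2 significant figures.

2.7×10⁻³ Pa/m

Coriolis parameter at 32°S:
f = 2Ω sin φ = 2 × 7.29×10⁻⁵ × sin 32° = 7.73×10⁻⁵ s⁻¹
Geostrophic balance rearranged: |∂P/∂n| = f ρ V_g
|∂P/∂n| = 7.73×10⁻⁵ × 1.04 × 34.0 = 2.73×10⁻³ Pa/m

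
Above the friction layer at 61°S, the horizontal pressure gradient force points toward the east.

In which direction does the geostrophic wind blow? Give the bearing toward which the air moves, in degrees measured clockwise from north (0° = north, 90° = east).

000°

The pressure-gradient force points toward the east (bearing 090°).
Geostrophic balance: in the Southern Hemisphere the Coriolis force deflects motion to the left, so the geostrophic wind blows 90° to the left of the pressure-gradient force (low pressure on the right).
Rotating 090° by 90° counterclockwise gives 000° — the wind blows toward the north.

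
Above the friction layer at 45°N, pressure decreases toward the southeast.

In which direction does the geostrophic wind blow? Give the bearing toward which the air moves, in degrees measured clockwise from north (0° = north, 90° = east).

225°

The pressure-gradient force points toward the southeast (bearing 135°).
Geostrophic balance: in the Northern Hemisphere the Coriolis force deflects motion to the right, so the geostrophic wind blows 90° to the right of the pressure-gradient force (low pressure on the left).
Rotating 135° by 90° clockwise gives 225° — the wind blows toward the southwest.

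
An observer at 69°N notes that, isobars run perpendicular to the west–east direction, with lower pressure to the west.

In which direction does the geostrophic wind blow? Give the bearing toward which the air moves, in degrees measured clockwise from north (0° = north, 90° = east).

The pressure-gradient force points toward the west (bearing 270°).
Geostrophic balance: in the Northern Hemisphere the Coriolis force deflects motion to the right, so the geostrophic wind blows 90° to the right of the pressure-gradient force (low pressure on the left).
Rotating 270° by 90° clockwise gives 000° — the wind blows toward the north.

000°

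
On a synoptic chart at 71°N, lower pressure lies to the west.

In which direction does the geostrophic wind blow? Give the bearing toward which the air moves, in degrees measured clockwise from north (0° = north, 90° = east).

000°

The pressure-gradient force points toward the west (bearing 270°).
Geostrophic balance: in the Northern Hemisphere the Coriolis force deflects motion to the right, so the geostrophic wind blows 90° to the right of the pressure-gradient force (low pressure on the left).
Rotating 270° by 90° clockwise gives 000° — the wind blows toward the north.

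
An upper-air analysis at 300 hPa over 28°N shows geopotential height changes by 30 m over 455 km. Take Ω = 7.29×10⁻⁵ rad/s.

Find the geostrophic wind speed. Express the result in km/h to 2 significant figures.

Coriolis parameter at 28°N:
f = 2Ω sin φ = 2 × 7.29×10⁻⁵ × sin 28° = 6.84×10⁻⁵ s⁻¹
Height gradient: |∂Z/∂n| = 30 m / 455000 m = 6.59×10⁻⁵
On a pressure surface, geostrophic balance gives V_g = (g/f)|∂Z/∂n|:
V_g = 9.81 × 6.59×10⁻⁵ / 6.84×10⁻⁵ = 9.45 m/s
Converting: 9.45 m/s × 3.6 = 34 km/h

34 km/h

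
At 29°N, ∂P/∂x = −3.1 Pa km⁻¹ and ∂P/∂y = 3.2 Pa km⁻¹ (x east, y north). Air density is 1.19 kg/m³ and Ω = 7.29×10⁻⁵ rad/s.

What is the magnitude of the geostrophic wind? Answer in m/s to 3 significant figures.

Coriolis parameter at 29°N:
f = 2Ω sin φ = 2 × 7.29×10⁻⁵ × sin 29° = 7.07×10⁻⁵ s⁻¹
Component geostrophic relations (x east, y north):
u_g = −(1/(fρ)) ∂P/∂y,  v_g = (1/(fρ)) ∂P/∂x
u_g = −(3.2×10⁻³)/(7.07×10⁻⁵ × 1.19) = −38.0 m/s;  v_g = (−3.1×10⁻³)/(7.07×10⁻⁵ × 1.19) = −36.9 m/s
|V_g| = √(u_g² + v_g²) = 53.0 m/s

53.0 m/s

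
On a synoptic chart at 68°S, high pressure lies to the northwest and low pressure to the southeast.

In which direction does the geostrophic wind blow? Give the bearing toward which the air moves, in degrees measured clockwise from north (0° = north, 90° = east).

045°

The pressure-gradient force points toward the southeast (bearing 135°).
Geostrophic balance: in the Southern Hemisphere the Coriolis force deflects motion to the left, so the geostrophic wind blows 90° to the left of the pressure-gradient force (low pressure on the right).
Rotating 135° by 90° counterclockwise gives 045° — the wind blows toward the northeast.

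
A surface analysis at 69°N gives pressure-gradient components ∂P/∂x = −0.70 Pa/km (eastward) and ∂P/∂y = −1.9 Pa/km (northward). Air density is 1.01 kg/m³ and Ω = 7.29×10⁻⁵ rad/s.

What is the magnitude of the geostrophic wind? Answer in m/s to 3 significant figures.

Coriolis parameter at 69°N:
f = 2Ω sin φ = 2 × 7.29×10⁻⁵ × sin 69° = 1.36×10⁻⁴ s⁻¹
Component geostrophic relations (x east, y north):
u_g = −(1/(fρ)) ∂P/∂y,  v_g = (1/(fρ)) ∂P/∂x
u_g = −(−1.9×10⁻³)/(1.36×10⁻⁴ × 1.01) = 13.8 m/s;  v_g = (−0.70×10⁻³)/(1.36×10⁻⁴ × 1.01) = −5.09 m/s
|V_g| = √(u_g² + v_g²) = 14.7 m/s

14.7 m/s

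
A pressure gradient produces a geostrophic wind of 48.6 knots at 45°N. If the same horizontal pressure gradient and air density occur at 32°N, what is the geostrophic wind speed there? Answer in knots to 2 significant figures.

With the same pressure gradient and density, V_g ∝ 1/f ∝ 1/sin φ.
V₂ = V₁ · sin φ₁ / sin φ₂ = 48.6 × sin 45° / sin 32°
V₂ = 48.6 × 0.7071/0.5299 = 65 knots

65 knots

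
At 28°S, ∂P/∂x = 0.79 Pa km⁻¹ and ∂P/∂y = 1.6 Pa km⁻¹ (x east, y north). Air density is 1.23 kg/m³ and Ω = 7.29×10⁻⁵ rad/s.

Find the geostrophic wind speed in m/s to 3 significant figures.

21.2 m/s

Coriolis parameter at 28°S:
f = 2Ω sin φ = 2 × 7.29×10⁻⁵ × sin 28° = 6.84×10⁻⁵ s⁻¹
In the Southern Hemisphere f is negative: f = −6.84×10⁻⁵ s⁻¹.
Component geostrophic relations (x east, y north):
u_g = −(1/(fρ)) ∂P/∂y,  v_g = (1/(fρ)) ∂P/∂x
u_g = −(1.6×10⁻³)/(−6.84×10⁻⁵ × 1.23) = 19.0 m/s;  v_g = (0.79×10⁻³)/(−6.84×10⁻⁵ × 1.23) = −9.38 m/s
|V_g| = √(u_g² + v_g²) = 21.2 m/s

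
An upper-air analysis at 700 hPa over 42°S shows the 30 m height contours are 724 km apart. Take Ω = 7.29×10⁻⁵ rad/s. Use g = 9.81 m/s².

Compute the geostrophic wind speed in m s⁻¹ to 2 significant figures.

4.2 m s⁻¹

Coriolis parameter at 42°S:
f = 2Ω sin φ = 2 × 7.29×10⁻⁵ × sin 42° = 9.76×10⁻⁵ s⁻¹
Height gradient: |∂Z/∂n| = 30 m / 724000 m = 4.14×10⁻⁵
On a pressure surface, geostrophic balance gives V_g = (g/f)|∂Z/∂n|:
V_g = 9.81 × 4.14×10⁻⁵ / 9.76×10⁻⁵ = 4.17 m/s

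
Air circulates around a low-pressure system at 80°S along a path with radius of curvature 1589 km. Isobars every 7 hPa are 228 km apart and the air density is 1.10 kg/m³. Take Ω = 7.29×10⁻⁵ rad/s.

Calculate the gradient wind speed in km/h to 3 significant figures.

Coriolis parameter at 80°S:
f = 2Ω sin φ = 2 × 7.29×10⁻⁵ × sin 80° = 1.44×10⁻⁴ s⁻¹
Pressure gradient: |∂P/∂n| = 700 Pa / 228000 m = 3.07×10⁻³ Pa/m
Geostrophic speed: V_g = |∂P/∂n|/(fρ) = 3.07×10⁻³/(1.44×10⁻⁴ × 1.10) = 19.4 m/s
Around a low, centrifugal force acts outward with Coriolis, so pressure-gradient force balances both:
(1/ρ)|∂P/∂n| = fV + V²/R  →  V² + fR·V − fR·V_g = 0
With fR = 1.44×10⁻⁴ × 1589×10³ m = 228 m/s:
V = [−fR + √((fR)² + 4 fR V_g)]/2 = [−228 + √(228² + 4×228×19.4)]/2 = 18 m/s
Subgeostrophic (V < V_g = 19.4 m/s), as expected around a low.
Converting: 18 m/s × 3.6 = 64.9 km/h

64.9 km/h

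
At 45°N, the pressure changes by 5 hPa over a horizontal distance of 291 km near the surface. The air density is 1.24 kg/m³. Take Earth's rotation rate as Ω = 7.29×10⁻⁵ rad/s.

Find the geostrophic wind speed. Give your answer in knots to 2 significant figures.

Coriolis parameter at 45°N:
f = 2Ω sin φ = 2 × 7.29×10⁻⁵ × sin 45° = 1.03×10⁻⁴ s⁻¹
Pressure gradient: |∂P/∂n| = 500 Pa / 291000 m = 1.72×10⁻³ Pa/m
Geostrophic balance (pressure-gradient force = Coriolis force):
V_g = (1/(fρ)) |∂P/∂n| = 1.72×10⁻³ / (1.03×10⁻⁴ × 1.24) = 13.4 m/s
Converting: 13.4 m/s × 1.944 = 26 knots

26 knots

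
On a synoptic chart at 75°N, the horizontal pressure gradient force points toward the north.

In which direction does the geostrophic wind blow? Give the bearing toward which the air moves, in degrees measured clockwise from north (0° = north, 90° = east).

The pressure-gradient force points toward the north (bearing 000°).
Geostrophic balance: in the Northern Hemisphere the Coriolis force deflects motion to the right, so the geostrophic wind blows 90° to the right of the pressure-gradient force (low pressure on the left).
Rotating 000° by 90° clockwise gives 090° — the wind blows toward the east.

090°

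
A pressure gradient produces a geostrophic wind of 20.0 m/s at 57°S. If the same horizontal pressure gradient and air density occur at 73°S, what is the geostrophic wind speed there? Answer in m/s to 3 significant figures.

With the same pressure gradient and density, V_g ∝ 1/f ∝ 1/sin φ.
V₂ = V₁ · sin φ₁ / sin φ₂ = 20.0 × sin 57° / sin 73°
V₂ = 20.0 × 0.8387/0.9563 = 17.5 m/s

17.5 m/s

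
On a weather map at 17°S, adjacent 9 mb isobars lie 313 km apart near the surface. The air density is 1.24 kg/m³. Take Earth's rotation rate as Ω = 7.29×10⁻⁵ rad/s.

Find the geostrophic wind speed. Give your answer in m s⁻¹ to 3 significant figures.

54.4 m s⁻¹

Coriolis parameter at 17°S:
f = 2Ω sin φ = 2 × 7.29×10⁻⁵ × sin 17° = 4.26×10⁻⁵ s⁻¹
Pressure gradient: |∂P/∂n| = 900 Pa / 313000 m = 2.88×10⁻³ Pa/m
Geostrophic balance (pressure-gradient force = Coriolis force):
V_g = (1/(fρ)) |∂P/∂n| = 2.88×10⁻³ / (4.26×10⁻⁵ × 1.24) = 54.4 m/s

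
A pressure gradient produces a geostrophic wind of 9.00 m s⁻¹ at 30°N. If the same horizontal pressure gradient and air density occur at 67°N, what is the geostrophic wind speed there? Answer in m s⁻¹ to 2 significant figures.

With the same pressure gradient and density, V_g ∝ 1/f ∝ 1/sin φ.
V₂ = V₁ · sin φ₁ / sin φ₂ = 9.00 × sin 30° / sin 67°
V₂ = 9.00 × 0.5000/0.9205 = 4.9 m s⁻¹

4.9 m s⁻¹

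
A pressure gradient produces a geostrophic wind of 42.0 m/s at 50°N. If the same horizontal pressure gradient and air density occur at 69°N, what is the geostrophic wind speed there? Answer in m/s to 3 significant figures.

With the same pressure gradient and density, V_g ∝ 1/f ∝ 1/sin φ.
V₂ = V₁ · sin φ₁ / sin φ₂ = 42.0 × sin 50° / sin 69°
V₂ = 42.0 × 0.7660/0.9336 = 34.5 m/s

34.5 m/s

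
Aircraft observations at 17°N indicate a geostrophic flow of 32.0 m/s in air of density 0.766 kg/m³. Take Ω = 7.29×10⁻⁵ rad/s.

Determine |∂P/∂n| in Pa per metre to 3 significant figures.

1.04×10⁻³ Pa/m

Coriolis parameter at 17°N:
f = 2Ω sin φ = 2 × 7.29×10⁻⁵ × sin 17° = 4.26×10⁻⁵ s⁻¹
Geostrophic balance rearranged: |∂P/∂n| = f ρ V_g
|∂P/∂n| = 4.26×10⁻⁵ × 0.766 × 32.0 = 1.04×10⁻³ Pa/m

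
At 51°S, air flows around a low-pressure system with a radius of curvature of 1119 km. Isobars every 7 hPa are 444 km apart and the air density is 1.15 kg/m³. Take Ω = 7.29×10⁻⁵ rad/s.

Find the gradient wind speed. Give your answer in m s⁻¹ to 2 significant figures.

Coriolis parameter at 51°S:
f = 2Ω sin φ = 2 × 7.29×10⁻⁵ × sin 51° = 1.13×10⁻⁴ s⁻¹
Pressure gradient: |∂P/∂n| = 700 Pa / 444000 m = 1.58×10⁻³ Pa/m
Geostrophic speed: V_g = |∂P/∂n|/(fρ) = 1.58×10⁻³/(1.13×10⁻⁴ × 1.15) = 12.1 m/s
Around a low, centrifugal force acts outward with Coriolis, so pressure-gradient force balances both:
(1/ρ)|∂P/∂n| = fV + V²/R  →  V² + fR·V − fR·V_g = 0
With fR = 1.13×10⁻⁴ × 1119×10³ m = 127 m/s:
V = [−fR + √((fR)² + 4 fR V_g)]/2 = [−127 + √(127² + 4×127×12.1)]/2 = 11.1 m/s
Subgeostrophic (V < V_g = 12.1 m/s), as expected around a low.

11 m s⁻¹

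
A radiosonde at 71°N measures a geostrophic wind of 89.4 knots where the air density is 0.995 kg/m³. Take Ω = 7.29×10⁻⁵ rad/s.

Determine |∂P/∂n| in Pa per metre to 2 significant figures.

Coriolis parameter at 71°N:
f = 2Ω sin φ = 2 × 7.29×10⁻⁵ × sin 71° = 1.38×10⁻⁴ s⁻¹
Wind speed in SI: 89.4 knots = 46.0 m/s
Geostrophic balance rearranged: |∂P/∂n| = f ρ V_g
|∂P/∂n| = 1.38×10⁻⁴ × 0.995 × 46.0 = 6.31×10⁻³ Pa/m

6.3×10⁻³ Pa/m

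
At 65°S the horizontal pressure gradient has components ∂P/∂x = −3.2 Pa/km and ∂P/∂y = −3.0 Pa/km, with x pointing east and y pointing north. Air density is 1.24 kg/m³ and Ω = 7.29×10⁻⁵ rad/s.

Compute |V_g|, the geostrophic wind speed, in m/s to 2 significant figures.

27 m/s

Coriolis parameter at 65°S:
f = 2Ω sin φ = 2 × 7.29×10⁻⁵ × sin 65° = 1.32×10⁻⁴ s⁻¹
In the Southern Hemisphere f is negative: f = −1.32×10⁻⁴ s⁻¹.
Component geostrophic relations (x east, y north):
u_g = −(1/(fρ)) ∂P/∂y,  v_g = (1/(fρ)) ∂P/∂x
u_g = −(−3.0×10⁻³)/(−1.32×10⁻⁴ × 1.24) = −18.3 m/s;  v_g = (−3.2×10⁻³)/(−1.32×10⁻⁴ × 1.24) = 19.5 m/s
|V_g| = √(u_g² + v_g²) = 26.8 m/s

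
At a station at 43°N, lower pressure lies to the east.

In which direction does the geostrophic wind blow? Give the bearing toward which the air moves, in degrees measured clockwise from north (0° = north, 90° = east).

180°

The pressure-gradient force points toward the east (bearing 090°).
Geostrophic balance: in the Northern Hemisphere the Coriolis force deflects motion to the right, so the geostrophic wind blows 90° to the right of the pressure-gradient force (low pressure on the left).
Rotating 090° by 90° clockwise gives 180° — the wind blows toward the south.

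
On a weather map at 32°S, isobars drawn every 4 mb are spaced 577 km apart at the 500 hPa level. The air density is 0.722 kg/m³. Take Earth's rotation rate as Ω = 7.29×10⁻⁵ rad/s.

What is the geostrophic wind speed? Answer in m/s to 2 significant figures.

Coriolis parameter at 32°S:
f = 2Ω sin φ = 2 × 7.29×10⁻⁵ × sin 32° = 7.73×10⁻⁵ s⁻¹
Pressure gradient: |∂P/∂n| = 400 Pa / 577000 m = 6.93×10⁻⁴ Pa/m
Geostrophic balance (pressure-gradient force = Coriolis force):
V_g = (1/(fρ)) |∂P/∂n| = 6.93×10⁻⁴ / (7.73×10⁻⁵ × 0.722) = 12.4 m/s

12 m/s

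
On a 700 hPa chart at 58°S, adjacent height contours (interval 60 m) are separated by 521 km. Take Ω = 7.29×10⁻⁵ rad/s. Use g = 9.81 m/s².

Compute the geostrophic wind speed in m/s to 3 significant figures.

9.14 m/s

Coriolis parameter at 58°S:
f = 2Ω sin φ = 2 × 7.29×10⁻⁵ × sin 58° = 1.24×10⁻⁴ s⁻¹
Height gradient: |∂Z/∂n| = 60 m / 521000 m = 1.15×10⁻⁴
On a pressure surface, geostrophic balance gives V_g = (g/f)|∂Z/∂n|:
V_g = 9.81 × 1.15×10⁻⁴ / 1.24×10⁻⁴ = 9.14 m/s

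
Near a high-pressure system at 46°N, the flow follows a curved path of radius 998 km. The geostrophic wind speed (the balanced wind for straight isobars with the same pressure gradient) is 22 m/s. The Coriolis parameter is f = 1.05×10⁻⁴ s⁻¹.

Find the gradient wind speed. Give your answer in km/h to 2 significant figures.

110 km/h

Around a high, pressure-gradient force acts outward with centrifugal, so Coriolis balances both:
fV = (1/ρ)|∂P/∂n| + V²/R  →  V² − fR·V + fR·V_g = 0
With fR = 1.05×10⁻⁴ × 998×10³ m = 105 m/s:
V = [fR − √((fR)² − 4 fR V_g)]/2 = [105 − √(105² − 4×105×22)]/2 = 31.4 m/s
Supergeostrophic (V > V_g = 22 m/s), as expected around a high.
Converting: 31.4 m/s × 3.6 = 110 km/h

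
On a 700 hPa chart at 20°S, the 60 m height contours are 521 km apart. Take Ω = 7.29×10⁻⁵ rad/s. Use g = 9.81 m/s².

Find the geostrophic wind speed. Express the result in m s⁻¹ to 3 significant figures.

22.7 m s⁻¹

Coriolis parameter at 20°S:
f = 2Ω sin φ = 2 × 7.29×10⁻⁵ × sin 20° = 4.99×10⁻⁵ s⁻¹
Height gradient: |∂Z/∂n| = 60 m / 521000 m = 1.15×10⁻⁴
On a pressure surface, geostrophic balance gives V_g = (g/f)|∂Z/∂n|:
V_g = 9.81 × 1.15×10⁻⁴ / 4.99×10⁻⁵ = 22.7 m/s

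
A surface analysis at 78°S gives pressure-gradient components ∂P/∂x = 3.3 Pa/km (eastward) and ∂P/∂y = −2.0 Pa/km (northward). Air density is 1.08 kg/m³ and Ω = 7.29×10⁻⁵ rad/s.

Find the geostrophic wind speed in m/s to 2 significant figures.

25 m/s

Coriolis parameter at 78°S:
f = 2Ω sin φ = 2 × 7.29×10⁻⁵ × sin 78° = 1.43×10⁻⁴ s⁻¹
In the Southern Hemisphere f is negative: f = −1.43×10⁻⁴ s⁻¹.
Component geostrophic relations (x east, y north):
u_g = −(1/(fρ)) ∂P/∂y,  v_g = (1/(fρ)) ∂P/∂x
u_g = −(−2.0×10⁻³)/(−1.43×10⁻⁴ × 1.08) = −13.0 m/s;  v_g = (3.3×10⁻³)/(−1.43×10⁻⁴ × 1.08) = −21.4 m/s
|V_g| = √(u_g² + v_g²) = 25.1 m/s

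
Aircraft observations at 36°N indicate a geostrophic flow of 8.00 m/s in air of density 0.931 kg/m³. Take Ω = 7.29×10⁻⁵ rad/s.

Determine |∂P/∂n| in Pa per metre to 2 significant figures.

6.4×10⁻⁴ Pa/m

Coriolis parameter at 36°N:
f = 2Ω sin φ = 2 × 7.29×10⁻⁵ × sin 36° = 8.57×10⁻⁵ s⁻¹
Geostrophic balance rearranged: |∂P/∂n| = f ρ V_g
|∂P/∂n| = 8.57×10⁻⁵ × 0.931 × 8.00 = 6.38×10⁻⁴ Pa/m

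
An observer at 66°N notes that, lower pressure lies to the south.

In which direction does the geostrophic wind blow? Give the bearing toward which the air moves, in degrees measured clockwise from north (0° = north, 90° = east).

270°

The pressure-gradient force points toward the south (bearing 180°).
Geostrophic balance: in the Northern Hemisphere the Coriolis force deflects motion to the right, so the geostrophic wind blows 90° to the right of the pressure-gradient force (low pressure on the left).
Rotating 180° by 90° clockwise gives 270° — the wind blows toward the west.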